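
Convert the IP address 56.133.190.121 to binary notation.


56 = 00111000
133 = 10000101
190 = 10111110
121 = 01111001
Binary: 00111000.10000101.10111110.01111001


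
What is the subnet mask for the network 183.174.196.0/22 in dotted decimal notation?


/22 means 22 network bits, 10 host bits
Binary: 11111111111111111111110000000000
Mask: 255.255.252.0


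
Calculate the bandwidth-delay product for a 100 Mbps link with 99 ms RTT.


BDP = bandwidth * RTT
= 100 Mbps * 99 ms
= 100 * 1e6 * 99 / 1000 bits
= 9900000 bits
= 1237500 bytes
= 1208.4961 KB
BDP = 9900000 bits (1237500 bytes)


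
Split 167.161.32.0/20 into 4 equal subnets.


New prefix = 20 + 2 = 22
Each subnet has 1024 addresses
  167.161.32.0/22
  167.161.36.0/22
  167.161.40.0/22
  167.161.44.0/22
Subnets: 167.161.32.0/22, 167.161.36.0/22, 167.161.40.0/22, 167.161.44.0/22


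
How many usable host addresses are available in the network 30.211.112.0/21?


Host bits = 32 - 21 = 11
Total addresses = 2^11 = 2048
Usable = total - 2 (network and broadcast)
Usable hosts: 2046


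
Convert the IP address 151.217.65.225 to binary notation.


151 = 10010111
217 = 11011001
65 = 01000001
225 = 11100001
Binary: 10010111.11011001.01000001.11100001


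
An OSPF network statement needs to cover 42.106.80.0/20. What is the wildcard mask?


Subnet mask: 255.255.240.0
Wildcard = 255.255.255.255 - subnet mask
255 - 255 = 0
255 - 255 = 0
255 - 240 = 15
255 - 0 = 255
Wildcard: 0.0.15.255


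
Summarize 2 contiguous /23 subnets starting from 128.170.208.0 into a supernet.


Original prefix: /23
Number of subnets: 2 = 2^1
New prefix = 23 - 1 = 22
Supernet: 128.170.208.0/22


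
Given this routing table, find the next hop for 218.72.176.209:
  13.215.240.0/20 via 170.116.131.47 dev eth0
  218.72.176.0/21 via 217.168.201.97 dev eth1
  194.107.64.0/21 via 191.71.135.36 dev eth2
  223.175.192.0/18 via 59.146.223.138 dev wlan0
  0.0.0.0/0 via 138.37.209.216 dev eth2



Longest prefix match for 218.72.176.209:
  /20 13.215.240.0: no
  /21 218.72.176.0: MATCH
  /21 194.107.64.0: no
  /18 223.175.192.0: no
  /0 0.0.0.0: MATCH
Selected: next-hop 217.168.201.97 via eth1 (matched /21)


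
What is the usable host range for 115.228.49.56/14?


Network: 115.228.0.0
Broadcast: 115.231.255.255
First usable = network + 1
Last usable = broadcast - 1
Range: 115.228.0.1 to 115.231.255.254


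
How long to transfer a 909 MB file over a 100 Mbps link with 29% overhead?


Effective throughput = 100 * (1 - 29/100) = 71 Mbps
File size in Mb = 909 * 8 = 7272 Mb
Time = 7272 / 71
Time = 102.4225 seconds


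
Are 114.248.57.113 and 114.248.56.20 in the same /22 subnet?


Mask: 255.255.252.0
114.248.57.113 AND mask = 114.248.56.0
114.248.56.20 AND mask = 114.248.56.0
Yes, same subnet (114.248.56.0)


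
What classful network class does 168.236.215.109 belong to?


First octet: 168
Binary: 10101000
10xxxxxx -> Class B (128-191)
Class B, default mask 255.255.0.0 (/16)


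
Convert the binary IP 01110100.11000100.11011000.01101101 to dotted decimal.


01110100 = 116
11000100 = 196
11011000 = 216
01101101 = 109
IP: 116.196.216.109


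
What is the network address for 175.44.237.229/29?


IP:   10101111.00101100.11101101.11100101
Mask: 11111111.11111111.11111111.11111000
AND operation:
Net:  10101111.00101100.11101101.11100000
Network: 175.44.237.224/29


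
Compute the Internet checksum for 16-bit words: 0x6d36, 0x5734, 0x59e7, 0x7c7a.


Sum all words (with carry folding):
+ 0x6d36 = 0x6d36
+ 0x5734 = 0xc46a
+ 0x59e7 = 0x1e52
+ 0x7c7a = 0x9acc
One's complement: ~0x9acc
Checksum = 0x6533


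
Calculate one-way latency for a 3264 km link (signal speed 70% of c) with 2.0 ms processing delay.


Speed = 0.7 * 3e5 km/s = 210000 km/s
Propagation delay = 3264 / 210000 = 0.0155 s = 15.5429 ms
Processing delay = 2.0 ms
Total one-way latency = 17.5429 ms


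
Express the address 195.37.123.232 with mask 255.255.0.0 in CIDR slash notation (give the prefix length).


Binary: 11111111.11111111.00000000.00000000
Count leading 1s
Prefix: /16


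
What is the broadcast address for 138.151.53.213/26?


Network: 138.151.53.192/26
Host bits = 6
Set all host bits to 1:
Broadcast: 138.151.53.255


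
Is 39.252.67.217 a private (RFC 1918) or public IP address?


RFC 1918 private ranges:
  10.0.0.0/8 (10.0.0.0 - 10.255.255.255)
  172.16.0.0/12 (172.16.0.0 - 172.31.255.255)
  192.168.0.0/16 (192.168.0.0 - 192.168.255.255)
Public (not in any RFC 1918 range)


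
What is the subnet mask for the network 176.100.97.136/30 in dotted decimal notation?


/30 means 30 network bits, 2 host bits
Binary: 11111111111111111111111111111100
Mask: 255.255.255.252


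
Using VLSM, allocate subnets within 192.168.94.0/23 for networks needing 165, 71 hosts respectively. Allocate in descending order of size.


165 hosts -> /24 (254 usable): 192.168.94.0/24
71 hosts -> /25 (126 usable): 192.168.95.0/25
Allocation: 192.168.94.0/24 (165 hosts, 254 usable); 192.168.95.0/25 (71 hosts, 126 usable)


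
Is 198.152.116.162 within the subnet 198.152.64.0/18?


Subnet network: 198.152.64.0
Test IP AND mask: 198.152.64.0
Yes, 198.152.116.162 is in 198.152.64.0/18


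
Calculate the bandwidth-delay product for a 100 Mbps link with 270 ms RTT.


BDP = bandwidth * RTT
= 100 Mbps * 270 ms
= 100 * 1e6 * 270 / 1000 bits
= 27000000 bits
= 3375000 bytes
= 3295.8984 KB
BDP = 27000000 bits (3375000 bytes)


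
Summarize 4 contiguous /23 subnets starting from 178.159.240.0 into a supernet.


Original prefix: /23
Number of subnets: 4 = 2^2
New prefix = 23 - 2 = 21
Supernet: 178.159.240.0/21


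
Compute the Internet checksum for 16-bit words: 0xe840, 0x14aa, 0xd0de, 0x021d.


Sum all words (with carry folding):
+ 0xe840 = 0xe840
+ 0x14aa = 0xfcea
+ 0xd0de = 0xcdc9
+ 0x021d = 0xcfe6
One's complement: ~0xcfe6
Checksum = 0x3019


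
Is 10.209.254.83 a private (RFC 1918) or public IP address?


RFC 1918 private ranges:
  10.0.0.0/8 (10.0.0.0 - 10.255.255.255)
  172.16.0.0/12 (172.16.0.0 - 172.31.255.255)
  192.168.0.0/16 (192.168.0.0 - 192.168.255.255)
Private (in 10.0.0.0/8)


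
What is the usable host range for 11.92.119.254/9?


Network: 11.0.0.0
Broadcast: 11.127.255.255
First usable = network + 1
Last usable = broadcast - 1
Range: 11.0.0.1 to 11.127.255.254


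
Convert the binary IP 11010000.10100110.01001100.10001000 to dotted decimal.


11010000 = 208
10100110 = 166
01001100 = 76
10001000 = 136
IP: 208.166.76.136


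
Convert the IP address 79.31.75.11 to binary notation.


79 = 01001111
31 = 00011111
75 = 01001011
11 = 00001011
Binary: 01001111.00011111.01001011.00001011


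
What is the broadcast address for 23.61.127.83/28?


Network: 23.61.127.80/28
Host bits = 4
Set all host bits to 1:
Broadcast: 23.61.127.95


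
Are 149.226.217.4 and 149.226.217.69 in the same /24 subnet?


Mask: 255.255.255.0
149.226.217.4 AND mask = 149.226.217.0
149.226.217.69 AND mask = 149.226.217.0
Yes, same subnet (149.226.217.0)


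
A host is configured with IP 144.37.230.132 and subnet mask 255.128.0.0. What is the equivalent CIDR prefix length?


Binary: 11111111.10000000.00000000.00000000
Count leading 1s
Prefix: /9


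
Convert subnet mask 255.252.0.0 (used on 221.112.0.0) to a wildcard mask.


Subnet mask: 255.252.0.0
Wildcard = 255.255.255.255 - subnet mask
255 - 255 = 0
255 - 252 = 3
255 - 0 = 255
255 - 0 = 255
Wildcard: 0.3.255.255


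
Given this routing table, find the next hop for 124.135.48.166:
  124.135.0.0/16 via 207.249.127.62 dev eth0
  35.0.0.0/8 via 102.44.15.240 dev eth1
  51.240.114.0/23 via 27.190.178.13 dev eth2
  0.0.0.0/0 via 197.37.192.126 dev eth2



Longest prefix match for 124.135.48.166:
  /16 124.135.0.0: MATCH
  /8 35.0.0.0: no
  /23 51.240.114.0: no
  /0 0.0.0.0: MATCH
Selected: next-hop 207.249.127.62 via eth0 (matched /16)


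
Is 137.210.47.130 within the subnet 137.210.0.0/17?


Subnet network: 137.210.0.0
Test IP AND mask: 137.210.0.0
Yes, 137.210.47.130 is in 137.210.0.0/17


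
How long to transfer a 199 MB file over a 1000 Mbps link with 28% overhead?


Effective throughput = 1000 * (1 - 28/100) = 720 Mbps
File size in Mb = 199 * 8 = 1592 Mb
Time = 1592 / 720
Time = 2.2111 seconds


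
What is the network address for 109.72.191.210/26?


IP:   01101101.01001000.10111111.11010010
Mask: 11111111.11111111.11111111.11000000
AND operation:
Net:  01101101.01001000.10111111.11000000
Network: 109.72.191.192/26


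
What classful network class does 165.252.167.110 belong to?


First octet: 165
Binary: 10100101
10xxxxxx -> Class B (128-191)
Class B, default mask 255.255.0.0 (/16)


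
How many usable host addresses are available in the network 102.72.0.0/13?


Host bits = 32 - 13 = 19
Total addresses = 2^19 = 524288
Usable = total - 2 (network and broadcast)
Usable hosts: 524286


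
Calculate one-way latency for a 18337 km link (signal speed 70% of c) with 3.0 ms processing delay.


Speed = 0.7 * 3e5 km/s = 210000 km/s
Propagation delay = 18337 / 210000 = 0.0873 s = 87.319 ms
Processing delay = 3.0 ms
Total one-way latency = 90.319 ms


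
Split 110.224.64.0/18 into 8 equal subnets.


New prefix = 18 + 3 = 21
Each subnet has 2048 addresses
  110.224.64.0/21
  110.224.72.0/21
  110.224.80.0/21
  110.224.88.0/21
  110.224.96.0/21
  110.224.104.0/21
  110.224.112.0/21
  110.224.120.0/21
Subnets: 110.224.64.0/21, 110.224.72.0/21, 110.224.80.0/21, 110.224.88.0/21, 110.224.96.0/21, 110.224.104.0/21, 110.224.112.0/21, 110.224.120.0/21


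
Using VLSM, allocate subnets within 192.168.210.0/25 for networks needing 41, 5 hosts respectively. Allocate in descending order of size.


41 hosts -> /26 (62 usable): 192.168.210.0/26
5 hosts -> /29 (6 usable): 192.168.210.64/29
Allocation: 192.168.210.0/26 (41 hosts, 62 usable); 192.168.210.64/29 (5 hosts, 6 usable)


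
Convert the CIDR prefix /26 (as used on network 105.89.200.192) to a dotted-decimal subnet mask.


/26 means 26 network bits, 6 host bits
Binary: 11111111111111111111111111000000
Mask: 255.255.255.192


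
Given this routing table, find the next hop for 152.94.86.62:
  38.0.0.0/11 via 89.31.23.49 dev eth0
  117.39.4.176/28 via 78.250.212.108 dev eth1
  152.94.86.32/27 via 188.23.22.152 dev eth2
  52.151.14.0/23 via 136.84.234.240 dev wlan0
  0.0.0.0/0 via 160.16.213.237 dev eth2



Longest prefix match for 152.94.86.62:
  /11 38.0.0.0: no
  /28 117.39.4.176: no
  /27 152.94.86.32: MATCH
  /23 52.151.14.0: no
  /0 0.0.0.0: MATCH
Selected: next-hop 188.23.22.152 via eth2 (matched /27)


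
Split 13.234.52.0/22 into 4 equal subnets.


New prefix = 22 + 2 = 24
Each subnet has 256 addresses
  13.234.52.0/24
  13.234.53.0/24
  13.234.54.0/24
  13.234.55.0/24
Subnets: 13.234.52.0/24, 13.234.53.0/24, 13.234.54.0/24, 13.234.55.0/24


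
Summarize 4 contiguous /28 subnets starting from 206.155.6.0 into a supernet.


Original prefix: /28
Number of subnets: 4 = 2^2
New prefix = 28 - 2 = 26
Supernet: 206.155.6.0/26


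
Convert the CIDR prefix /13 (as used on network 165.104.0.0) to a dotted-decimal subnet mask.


/13 means 13 network bits, 19 host bits
Binary: 11111111111110000000000000000000
Mask: 255.248.0.0


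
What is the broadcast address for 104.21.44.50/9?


Network: 104.0.0.0/9
Host bits = 23
Set all host bits to 1:
Broadcast: 104.127.255.255


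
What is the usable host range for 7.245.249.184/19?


Network: 7.245.224.0
Broadcast: 7.245.255.255
First usable = network + 1
Last usable = broadcast - 1
Range: 7.245.224.1 to 7.245.255.254


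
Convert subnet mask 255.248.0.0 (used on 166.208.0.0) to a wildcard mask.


Subnet mask: 255.248.0.0
Wildcard = 255.255.255.255 - subnet mask
255 - 255 = 0
255 - 248 = 7
255 - 0 = 255
255 - 0 = 255
Wildcard: 0.7.255.255


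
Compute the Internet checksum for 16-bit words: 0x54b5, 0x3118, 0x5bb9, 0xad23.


Sum all words (with carry folding):
+ 0x54b5 = 0x54b5
+ 0x3118 = 0x85cd
+ 0x5bb9 = 0xe186
+ 0xad23 = 0x8eaa
One's complement: ~0x8eaa
Checksum = 0x7155


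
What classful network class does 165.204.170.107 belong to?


First octet: 165
Binary: 10100101
10xxxxxx -> Class B (128-191)
Class B, default mask 255.255.0.0 (/16)


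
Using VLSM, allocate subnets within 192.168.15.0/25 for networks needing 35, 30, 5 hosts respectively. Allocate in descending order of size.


35 hosts -> /26 (62 usable): 192.168.15.0/26
30 hosts -> /27 (30 usable): 192.168.15.64/27
5 hosts -> /29 (6 usable): 192.168.15.96/29
Allocation: 192.168.15.0/26 (35 hosts, 62 usable); 192.168.15.64/27 (30 hosts, 30 usable); 192.168.15.96/29 (5 hosts, 6 usable)


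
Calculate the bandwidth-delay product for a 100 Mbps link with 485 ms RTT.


BDP = bandwidth * RTT
= 100 Mbps * 485 ms
= 100 * 1e6 * 485 / 1000 bits
= 48500000 bits
= 6062500 bytes
= 5920.4102 KB
BDP = 48500000 bits (6062500 bytes)


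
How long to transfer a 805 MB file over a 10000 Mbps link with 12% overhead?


Effective throughput = 10000 * (1 - 12/100) = 8800 Mbps
File size in Mb = 805 * 8 = 6440 Mb
Time = 6440 / 8800
Time = 0.7318 seconds


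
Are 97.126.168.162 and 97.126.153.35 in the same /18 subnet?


Mask: 255.255.192.0
97.126.168.162 AND mask = 97.126.128.0
97.126.153.35 AND mask = 97.126.128.0
Yes, same subnet (97.126.128.0)


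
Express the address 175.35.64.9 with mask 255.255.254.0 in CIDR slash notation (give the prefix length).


Binary: 11111111.11111111.11111110.00000000
Count leading 1s
Prefix: /23


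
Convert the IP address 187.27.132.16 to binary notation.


187 = 10111011
27 = 00011011
132 = 10000100
16 = 00010000
Binary: 10111011.00011011.10000100.00010000


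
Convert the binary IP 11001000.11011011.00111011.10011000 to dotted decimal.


11001000 = 200
11011011 = 219
00111011 = 59
10011000 = 152
IP: 200.219.59.152


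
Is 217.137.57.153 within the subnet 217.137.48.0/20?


Subnet network: 217.137.48.0
Test IP AND mask: 217.137.48.0
Yes, 217.137.57.153 is in 217.137.48.0/20


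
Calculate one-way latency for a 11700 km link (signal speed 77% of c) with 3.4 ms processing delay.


Speed = 0.77 * 3e5 km/s = 231000 km/s
Propagation delay = 11700 / 231000 = 0.0506 s = 50.6494 ms
Processing delay = 3.4 ms
Total one-way latency = 54.0494 ms


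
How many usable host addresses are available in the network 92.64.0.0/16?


Host bits = 32 - 16 = 16
Total addresses = 2^16 = 65536
Usable = total - 2 (network and broadcast)
Usable hosts: 65534


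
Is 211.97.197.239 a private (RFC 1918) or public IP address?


RFC 1918 private ranges:
  10.0.0.0/8 (10.0.0.0 - 10.255.255.255)
  172.16.0.0/12 (172.16.0.0 - 172.31.255.255)
  192.168.0.0/16 (192.168.0.0 - 192.168.255.255)
Public (not in any RFC 1918 range)


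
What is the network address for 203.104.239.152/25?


IP:   11001011.01101000.11101111.10011000
Mask: 11111111.11111111.11111111.10000000
AND operation:
Net:  11001011.01101000.11101111.10000000
Network: 203.104.239.128/25


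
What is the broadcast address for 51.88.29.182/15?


Network: 51.88.0.0/15
Host bits = 17
Set all host bits to 1:
Broadcast: 51.89.255.255


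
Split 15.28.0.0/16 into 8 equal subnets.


New prefix = 16 + 3 = 19
Each subnet has 8192 addresses
  15.28.0.0/19
  15.28.32.0/19
  15.28.64.0/19
  15.28.96.0/19
  15.28.128.0/19
  15.28.160.0/19
  15.28.192.0/19
  15.28.224.0/19
Subnets: 15.28.0.0/19, 15.28.32.0/19, 15.28.64.0/19, 15.28.96.0/19, 15.28.128.0/19, 15.28.160.0/19, 15.28.192.0/19, 15.28.224.0/19


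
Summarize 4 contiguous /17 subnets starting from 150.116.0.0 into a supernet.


Original prefix: /17
Number of subnets: 4 = 2^2
New prefix = 17 - 2 = 15
Supernet: 150.116.0.0/15


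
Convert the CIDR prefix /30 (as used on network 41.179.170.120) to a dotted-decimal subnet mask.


/30 means 30 network bits, 2 host bits
Binary: 11111111111111111111111111111100
Mask: 255.255.255.252


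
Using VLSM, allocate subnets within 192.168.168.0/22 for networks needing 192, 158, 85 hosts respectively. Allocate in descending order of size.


192 hosts -> /24 (254 usable): 192.168.168.0/24
158 hosts -> /24 (254 usable): 192.168.169.0/24
85 hosts -> /25 (126 usable): 192.168.170.0/25
Allocation: 192.168.168.0/24 (192 hosts, 254 usable); 192.168.169.0/24 (158 hosts, 254 usable); 192.168.170.0/25 (85 hosts, 126 usable)


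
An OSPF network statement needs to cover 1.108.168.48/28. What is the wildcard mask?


Subnet mask: 255.255.255.240
Wildcard = 255.255.255.255 - subnet mask
255 - 255 = 0
255 - 255 = 0
255 - 255 = 0
255 - 240 = 15
Wildcard: 0.0.0.15


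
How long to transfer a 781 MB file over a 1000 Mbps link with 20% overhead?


Effective throughput = 1000 * (1 - 20/100) = 800 Mbps
File size in Mb = 781 * 8 = 6248 Mb
Time = 6248 / 800
Time = 7.81 seconds


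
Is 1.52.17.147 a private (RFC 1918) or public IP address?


RFC 1918 private ranges:
  10.0.0.0/8 (10.0.0.0 - 10.255.255.255)
  172.16.0.0/12 (172.16.0.0 - 172.31.255.255)
  192.168.0.0/16 (192.168.0.0 - 192.168.255.255)
Public (not in any RFC 1918 range)


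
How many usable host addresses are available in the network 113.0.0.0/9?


Host bits = 32 - 9 = 23
Total addresses = 2^23 = 8388608
Usable = total - 2 (network and broadcast)
Usable hosts: 8388606


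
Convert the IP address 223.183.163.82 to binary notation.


223 = 11011111
183 = 10110111
163 = 10100011
82 = 01010010
Binary: 11011111.10110111.10100011.01010010


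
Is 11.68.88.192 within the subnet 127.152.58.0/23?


Subnet network: 127.152.58.0
Test IP AND mask: 11.68.88.0
No, 11.68.88.192 is not in 127.152.58.0/23


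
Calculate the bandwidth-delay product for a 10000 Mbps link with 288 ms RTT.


BDP = bandwidth * RTT
= 10000 Mbps * 288 ms
= 10000 * 1e6 * 288 / 1000 bits
= 2880000000 bits
= 360000000 bytes
= 351562.5 KB
BDP = 2880000000 bits (360000000 bytes)


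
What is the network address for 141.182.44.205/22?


IP:   10001101.10110110.00101100.11001101
Mask: 11111111.11111111.11111100.00000000
AND operation:
Net:  10001101.10110110.00101100.00000000
Network: 141.182.44.0/22


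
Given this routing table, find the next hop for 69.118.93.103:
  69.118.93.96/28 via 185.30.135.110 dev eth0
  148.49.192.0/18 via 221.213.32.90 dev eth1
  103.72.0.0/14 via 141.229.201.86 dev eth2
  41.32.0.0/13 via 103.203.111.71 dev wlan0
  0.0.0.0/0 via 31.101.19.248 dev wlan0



Longest prefix match for 69.118.93.103:
  /28 69.118.93.96: MATCH
  /18 148.49.192.0: no
  /14 103.72.0.0: no
  /13 41.32.0.0: no
  /0 0.0.0.0: MATCH
Selected: next-hop 185.30.135.110 via eth0 (matched /28)


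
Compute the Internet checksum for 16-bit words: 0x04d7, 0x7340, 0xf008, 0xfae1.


Sum all words (with carry folding):
+ 0x04d7 = 0x04d7
+ 0x7340 = 0x7817
+ 0xf008 = 0x6820
+ 0xfae1 = 0x6302
One's complement: ~0x6302
Checksum = 0x9cfd


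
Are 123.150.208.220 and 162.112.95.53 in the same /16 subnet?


Mask: 255.255.0.0
123.150.208.220 AND mask = 123.150.0.0
162.112.95.53 AND mask = 162.112.0.0
No, different subnets (123.150.0.0 vs 162.112.0.0)


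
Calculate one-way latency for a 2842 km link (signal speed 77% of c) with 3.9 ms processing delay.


Speed = 0.77 * 3e5 km/s = 231000 km/s
Propagation delay = 2842 / 231000 = 0.0123 s = 12.303 ms
Processing delay = 3.9 ms
Total one-way latency = 16.203 ms


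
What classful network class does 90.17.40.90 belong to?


First octet: 90
Binary: 01011010
0xxxxxxx -> Class A (1-126)
Class A, default mask 255.0.0.0 (/8)


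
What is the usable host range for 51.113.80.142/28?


Network: 51.113.80.128
Broadcast: 51.113.80.143
First usable = network + 1
Last usable = broadcast - 1
Range: 51.113.80.129 to 51.113.80.142


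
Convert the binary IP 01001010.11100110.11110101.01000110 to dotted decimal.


01001010 = 74
11100110 = 230
11110101 = 245
01000110 = 70
IP: 74.230.245.70


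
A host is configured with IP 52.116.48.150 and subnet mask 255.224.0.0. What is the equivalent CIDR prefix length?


Binary: 11111111.11100000.00000000.00000000
Count leading 1s
Prefix: /11


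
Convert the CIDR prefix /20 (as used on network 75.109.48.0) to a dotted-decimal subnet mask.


/20 means 20 network bits, 12 host bits
Binary: 11111111111111111111000000000000
Mask: 255.255.240.0


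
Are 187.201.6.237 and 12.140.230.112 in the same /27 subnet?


Mask: 255.255.255.224
187.201.6.237 AND mask = 187.201.6.224
12.140.230.112 AND mask = 12.140.230.96
No, different subnets (187.201.6.224 vs 12.140.230.96)


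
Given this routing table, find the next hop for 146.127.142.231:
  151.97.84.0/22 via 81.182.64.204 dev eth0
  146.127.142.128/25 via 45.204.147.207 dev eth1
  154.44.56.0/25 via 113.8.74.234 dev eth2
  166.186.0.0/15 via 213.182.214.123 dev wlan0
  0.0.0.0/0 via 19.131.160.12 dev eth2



Longest prefix match for 146.127.142.231:
  /22 151.97.84.0: no
  /25 146.127.142.128: MATCH
  /25 154.44.56.0: no
  /15 166.186.0.0: no
  /0 0.0.0.0: MATCH
Selected: next-hop 45.204.147.207 via eth1 (matched /25)


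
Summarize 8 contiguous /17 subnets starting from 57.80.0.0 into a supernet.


Original prefix: /17
Number of subnets: 8 = 2^3
New prefix = 17 - 3 = 14
Supernet: 57.80.0.0/14


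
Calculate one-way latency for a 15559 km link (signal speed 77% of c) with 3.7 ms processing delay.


Speed = 0.77 * 3e5 km/s = 231000 km/s
Propagation delay = 15559 / 231000 = 0.0674 s = 67.355 ms
Processing delay = 3.7 ms
Total one-way latency = 71.055 ms


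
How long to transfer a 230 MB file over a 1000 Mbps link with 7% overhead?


Effective throughput = 1000 * (1 - 7/100) = 930.0 Mbps
File size in Mb = 230 * 8 = 1840 Mb
Time = 1840 / 930.0
Time = 1.9785 seconds


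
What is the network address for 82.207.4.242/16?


IP:   01010010.11001111.00000100.11110010
Mask: 11111111.11111111.00000000.00000000
AND operation:
Net:  01010010.11001111.00000000.00000000
Network: 82.207.0.0/16


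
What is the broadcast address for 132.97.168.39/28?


Network: 132.97.168.32/28
Host bits = 4
Set all host bits to 1:
Broadcast: 132.97.168.47


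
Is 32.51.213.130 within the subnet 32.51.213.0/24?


Subnet network: 32.51.213.0
Test IP AND mask: 32.51.213.0
Yes, 32.51.213.130 is in 32.51.213.0/24


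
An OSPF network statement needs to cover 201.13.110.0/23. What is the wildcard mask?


Subnet mask: 255.255.254.0
Wildcard = 255.255.255.255 - subnet mask
255 - 255 = 0
255 - 255 = 0
255 - 254 = 1
255 - 0 = 255
Wildcard: 0.0.1.255


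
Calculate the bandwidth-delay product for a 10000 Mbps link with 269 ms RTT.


BDP = bandwidth * RTT
= 10000 Mbps * 269 ms
= 10000 * 1e6 * 269 / 1000 bits
= 2690000000 bits
= 336250000 bytes
= 328369.1406 KB
BDP = 2690000000 bits (336250000 bytes)


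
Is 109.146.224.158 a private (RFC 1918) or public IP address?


RFC 1918 private ranges:
  10.0.0.0/8 (10.0.0.0 - 10.255.255.255)
  172.16.0.0/12 (172.16.0.0 - 172.31.255.255)
  192.168.0.0/16 (192.168.0.0 - 192.168.255.255)
Public (not in any RFC 1918 range)


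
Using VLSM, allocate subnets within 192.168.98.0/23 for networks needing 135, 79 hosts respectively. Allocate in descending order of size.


135 hosts -> /24 (254 usable): 192.168.98.0/24
79 hosts -> /25 (126 usable): 192.168.99.0/25
Allocation: 192.168.98.0/24 (135 hosts, 254 usable); 192.168.99.0/25 (79 hosts, 126 usable)


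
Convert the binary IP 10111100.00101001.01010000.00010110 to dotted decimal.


10111100 = 188
00101001 = 41
01010000 = 80
00010110 = 22
IP: 188.41.80.22


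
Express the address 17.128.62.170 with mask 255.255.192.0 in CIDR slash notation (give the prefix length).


Binary: 11111111.11111111.11000000.00000000
Count leading 1s
Prefix: /18


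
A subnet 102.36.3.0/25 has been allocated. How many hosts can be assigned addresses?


Host bits = 32 - 25 = 7
Total addresses = 2^7 = 128
Usable = total - 2 (network and broadcast)
Usable hosts: 126


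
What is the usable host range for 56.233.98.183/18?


Network: 56.233.64.0
Broadcast: 56.233.127.255
First usable = network + 1
Last usable = broadcast - 1
Range: 56.233.64.1 to 56.233.127.254


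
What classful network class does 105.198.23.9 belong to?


First octet: 105
Binary: 01101001
0xxxxxxx -> Class A (1-126)
Class A, default mask 255.0.0.0 (/8)


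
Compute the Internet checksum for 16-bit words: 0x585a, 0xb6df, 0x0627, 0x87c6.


Sum all words (with carry folding):
+ 0x585a = 0x585a
+ 0xb6df = 0x0f3a
+ 0x0627 = 0x1561
+ 0x87c6 = 0x9d27
One's complement: ~0x9d27
Checksum = 0x62d8


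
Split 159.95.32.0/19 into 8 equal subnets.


New prefix = 19 + 3 = 22
Each subnet has 1024 addresses
  159.95.32.0/22
  159.95.36.0/22
  159.95.40.0/22
  159.95.44.0/22
  159.95.48.0/22
  159.95.52.0/22
  159.95.56.0/22
  159.95.60.0/22
Subnets: 159.95.32.0/22, 159.95.36.0/22, 159.95.40.0/22, 159.95.44.0/22, 159.95.48.0/22, 159.95.52.0/22, 159.95.56.0/22, 159.95.60.0/22


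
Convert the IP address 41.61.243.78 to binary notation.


41 = 00101001
61 = 00111101
243 = 11110011
78 = 01001110
Binary: 00101001.00111101.11110011.01001110


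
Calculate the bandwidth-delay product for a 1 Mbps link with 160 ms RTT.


BDP = bandwidth * RTT
= 1 Mbps * 160 ms
= 1 * 1e6 * 160 / 1000 bits
= 160000 bits
= 20000 bytes
= 19.5312 KB
BDP = 160000 bits (20000 bytes)


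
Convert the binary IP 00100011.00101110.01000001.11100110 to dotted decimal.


00100011 = 35
00101110 = 46
01000001 = 65
11100110 = 230
IP: 35.46.65.230


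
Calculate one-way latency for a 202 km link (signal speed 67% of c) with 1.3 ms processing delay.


Speed = 0.67 * 3e5 km/s = 201000 km/s
Propagation delay = 202 / 201000 = 0.001 s = 1.005 ms
Processing delay = 1.3 ms
Total one-way latency = 2.305 ms


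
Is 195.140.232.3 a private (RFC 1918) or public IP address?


RFC 1918 private ranges:
  10.0.0.0/8 (10.0.0.0 - 10.255.255.255)
  172.16.0.0/12 (172.16.0.0 - 172.31.255.255)
  192.168.0.0/16 (192.168.0.0 - 192.168.255.255)
Public (not in any RFC 1918 range)


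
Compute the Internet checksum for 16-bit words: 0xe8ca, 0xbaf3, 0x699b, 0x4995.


Sum all words (with carry folding):
+ 0xe8ca = 0xe8ca
+ 0xbaf3 = 0xa3be
+ 0x699b = 0x0d5a
+ 0x4995 = 0x56ef
One's complement: ~0x56ef
Checksum = 0xa910


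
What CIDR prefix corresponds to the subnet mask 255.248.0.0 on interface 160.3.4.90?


Binary: 11111111.11111000.00000000.00000000
Count leading 1s
Prefix: /13


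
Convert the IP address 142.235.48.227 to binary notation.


142 = 10001110
235 = 11101011
48 = 00110000
227 = 11100011
Binary: 10001110.11101011.00110000.11100011


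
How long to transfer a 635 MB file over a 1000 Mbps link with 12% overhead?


Effective throughput = 1000 * (1 - 12/100) = 880 Mbps
File size in Mb = 635 * 8 = 5080 Mb
Time = 5080 / 880
Time = 5.7727 seconds


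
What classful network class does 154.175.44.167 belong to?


First octet: 154
Binary: 10011010
10xxxxxx -> Class B (128-191)
Class B, default mask 255.255.0.0 (/16)


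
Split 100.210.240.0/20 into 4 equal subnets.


New prefix = 20 + 2 = 22
Each subnet has 1024 addresses
  100.210.240.0/22
  100.210.244.0/22
  100.210.248.0/22
  100.210.252.0/22
Subnets: 100.210.240.0/22, 100.210.244.0/22, 100.210.248.0/22, 100.210.252.0/22


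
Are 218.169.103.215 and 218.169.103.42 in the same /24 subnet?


Mask: 255.255.255.0
218.169.103.215 AND mask = 218.169.103.0
218.169.103.42 AND mask = 218.169.103.0
Yes, same subnet (218.169.103.0)


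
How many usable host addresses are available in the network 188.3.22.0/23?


Host bits = 32 - 23 = 9
Total addresses = 2^9 = 512
Usable = total - 2 (network and broadcast)
Usable hosts: 510


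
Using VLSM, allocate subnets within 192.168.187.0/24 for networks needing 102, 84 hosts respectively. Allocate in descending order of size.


102 hosts -> /25 (126 usable): 192.168.187.0/25
84 hosts -> /25 (126 usable): 192.168.187.128/25
Allocation: 192.168.187.0/25 (102 hosts, 126 usable); 192.168.187.128/25 (84 hosts, 126 usable)


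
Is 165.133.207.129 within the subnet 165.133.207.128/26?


Subnet network: 165.133.207.128
Test IP AND mask: 165.133.207.128
Yes, 165.133.207.129 is in 165.133.207.128/26


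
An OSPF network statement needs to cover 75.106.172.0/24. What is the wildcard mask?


Subnet mask: 255.255.255.0
Wildcard = 255.255.255.255 - subnet mask
255 - 255 = 0
255 - 255 = 0
255 - 255 = 0
255 - 0 = 255
Wildcard: 0.0.0.255


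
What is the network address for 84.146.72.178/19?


IP:   01010100.10010010.01001000.10110010
Mask: 11111111.11111111.11100000.00000000
AND operation:
Net:  01010100.10010010.01000000.00000000
Network: 84.146.64.0/19


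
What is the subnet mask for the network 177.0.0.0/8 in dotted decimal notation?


/8 means 8 network bits, 24 host bits
Binary: 11111111000000000000000000000000
Mask: 255.0.0.0


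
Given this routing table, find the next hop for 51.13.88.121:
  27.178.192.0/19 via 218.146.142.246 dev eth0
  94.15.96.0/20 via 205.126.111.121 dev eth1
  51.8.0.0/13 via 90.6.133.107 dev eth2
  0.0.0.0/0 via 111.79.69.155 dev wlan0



Longest prefix match for 51.13.88.121:
  /19 27.178.192.0: no
  /20 94.15.96.0: no
  /13 51.8.0.0: MATCH
  /0 0.0.0.0: MATCH
Selected: next-hop 90.6.133.107 via eth2 (matched /13)


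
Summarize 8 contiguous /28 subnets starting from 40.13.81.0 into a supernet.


Original prefix: /28
Number of subnets: 8 = 2^3
New prefix = 28 - 3 = 25
Supernet: 40.13.81.0/25


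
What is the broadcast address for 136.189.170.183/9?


Network: 136.128.0.0/9
Host bits = 23
Set all host bits to 1:
Broadcast: 136.255.255.255


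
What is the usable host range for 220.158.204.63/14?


Network: 220.156.0.0
Broadcast: 220.159.255.255
First usable = network + 1
Last usable = broadcast - 1
Range: 220.156.0.1 to 220.159.255.254


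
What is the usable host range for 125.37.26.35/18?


Network: 125.37.0.0
Broadcast: 125.37.63.255
First usable = network + 1
Last usable = broadcast - 1
Range: 125.37.0.1 to 125.37.63.254


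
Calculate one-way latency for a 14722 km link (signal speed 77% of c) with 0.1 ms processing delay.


Speed = 0.77 * 3e5 km/s = 231000 km/s
Propagation delay = 14722 / 231000 = 0.0637 s = 63.7316 ms
Processing delay = 0.1 ms
Total one-way latency = 63.8316 ms


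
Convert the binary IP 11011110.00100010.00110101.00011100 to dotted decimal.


11011110 = 222
00100010 = 34
00110101 = 53
00011100 = 28
IP: 222.34.53.28


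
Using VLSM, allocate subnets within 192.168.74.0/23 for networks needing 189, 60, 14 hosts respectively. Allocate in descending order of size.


189 hosts -> /24 (254 usable): 192.168.74.0/24
60 hosts -> /26 (62 usable): 192.168.75.0/26
14 hosts -> /28 (14 usable): 192.168.75.64/28
Allocation: 192.168.74.0/24 (189 hosts, 254 usable); 192.168.75.0/26 (60 hosts, 62 usable); 192.168.75.64/28 (14 hosts, 14 usable)


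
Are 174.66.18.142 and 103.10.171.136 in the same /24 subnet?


Mask: 255.255.255.0
174.66.18.142 AND mask = 174.66.18.0
103.10.171.136 AND mask = 103.10.171.0
No, different subnets (174.66.18.0 vs 103.10.171.0)


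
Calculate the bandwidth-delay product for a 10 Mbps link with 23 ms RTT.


BDP = bandwidth * RTT
= 10 Mbps * 23 ms
= 10 * 1e6 * 23 / 1000 bits
= 230000 bits
= 28750 bytes
= 28.0762 KB
BDP = 230000 bits (28750 bytes)


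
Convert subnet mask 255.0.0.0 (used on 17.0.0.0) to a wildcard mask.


Subnet mask: 255.0.0.0
Wildcard = 255.255.255.255 - subnet mask
255 - 255 = 0
255 - 0 = 255
255 - 0 = 255
255 - 0 = 255
Wildcard: 0.255.255.255


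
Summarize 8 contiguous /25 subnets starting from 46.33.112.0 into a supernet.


Original prefix: /25
Number of subnets: 8 = 2^3
New prefix = 25 - 3 = 22
Supernet: 46.33.112.0/22


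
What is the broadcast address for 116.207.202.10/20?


Network: 116.207.192.0/20
Host bits = 12
Set all host bits to 1:
Broadcast: 116.207.207.255


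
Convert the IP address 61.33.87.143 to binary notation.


61 = 00111101
33 = 00100001
87 = 01010111
143 = 10001111
Binary: 00111101.00100001.01010111.10001111


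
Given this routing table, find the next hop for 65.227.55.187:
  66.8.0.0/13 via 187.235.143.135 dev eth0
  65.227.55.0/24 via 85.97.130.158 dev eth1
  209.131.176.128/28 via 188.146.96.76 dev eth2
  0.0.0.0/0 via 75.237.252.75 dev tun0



Longest prefix match for 65.227.55.187:
  /13 66.8.0.0: no
  /24 65.227.55.0: MATCH
  /28 209.131.176.128: no
  /0 0.0.0.0: MATCH
Selected: next-hop 85.97.130.158 via eth1 (matched /24)


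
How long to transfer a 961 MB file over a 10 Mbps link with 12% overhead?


Effective throughput = 10 * (1 - 12/100) = 8.8 Mbps
File size in Mb = 961 * 8 = 7688 Mb
Time = 7688 / 8.8
Time = 873.6364 seconds


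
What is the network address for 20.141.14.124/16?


IP:   00010100.10001101.00001110.01111100
Mask: 11111111.11111111.00000000.00000000
AND operation:
Net:  00010100.10001101.00000000.00000000
Network: 20.141.0.0/16


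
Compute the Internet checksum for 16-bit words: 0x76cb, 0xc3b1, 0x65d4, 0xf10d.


Sum all words (with carry folding):
+ 0x76cb = 0x76cb
+ 0xc3b1 = 0x3a7d
+ 0x65d4 = 0xa051
+ 0xf10d = 0x915f
One's complement: ~0x915f
Checksum = 0x6ea0


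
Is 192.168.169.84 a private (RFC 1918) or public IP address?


RFC 1918 private ranges:
  10.0.0.0/8 (10.0.0.0 - 10.255.255.255)
  172.16.0.0/12 (172.16.0.0 - 172.31.255.255)
  192.168.0.0/16 (192.168.0.0 - 192.168.255.255)
Private (in 192.168.0.0/16)


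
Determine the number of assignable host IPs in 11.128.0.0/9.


Host bits = 32 - 9 = 23
Total addresses = 2^23 = 8388608
Usable = total - 2 (network and broadcast)
Usable hosts: 8388606


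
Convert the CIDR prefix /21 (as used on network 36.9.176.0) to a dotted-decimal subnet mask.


/21 means 21 network bits, 11 host bits
Binary: 11111111111111111111100000000000
Mask: 255.255.248.0


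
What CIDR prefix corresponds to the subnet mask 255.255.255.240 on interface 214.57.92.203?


Binary: 11111111.11111111.11111111.11110000
Count leading 1s
Prefix: /28


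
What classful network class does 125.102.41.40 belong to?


First octet: 125
Binary: 01111101
0xxxxxxx -> Class A (1-126)
Class A, default mask 255.0.0.0 (/8)


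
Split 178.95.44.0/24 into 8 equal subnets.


New prefix = 24 + 3 = 27
Each subnet has 32 addresses
  178.95.44.0/27
  178.95.44.32/27
  178.95.44.64/27
  178.95.44.96/27
  178.95.44.128/27
  178.95.44.160/27
  178.95.44.192/27
  178.95.44.224/27
Subnets: 178.95.44.0/27, 178.95.44.32/27, 178.95.44.64/27, 178.95.44.96/27, 178.95.44.128/27, 178.95.44.160/27, 178.95.44.192/27, 178.95.44.224/27


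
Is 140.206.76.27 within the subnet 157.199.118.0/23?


Subnet network: 157.199.118.0
Test IP AND mask: 140.206.76.0
No, 140.206.76.27 is not in 157.199.118.0/23


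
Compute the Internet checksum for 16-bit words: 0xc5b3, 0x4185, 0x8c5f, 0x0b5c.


Sum all words (with carry folding):
+ 0xc5b3 = 0xc5b3
+ 0x4185 = 0x0739
+ 0x8c5f = 0x9398
+ 0x0b5c = 0x9ef4
One's complement: ~0x9ef4
Checksum = 0x610b


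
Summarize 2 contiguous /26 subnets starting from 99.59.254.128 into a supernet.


Original prefix: /26
Number of subnets: 2 = 2^1
New prefix = 26 - 1 = 25
Supernet: 99.59.254.128/25


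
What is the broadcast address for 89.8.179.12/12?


Network: 89.0.0.0/12
Host bits = 20
Set all host bits to 1:
Broadcast: 89.15.255.255


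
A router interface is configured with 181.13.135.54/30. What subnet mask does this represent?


/30 means 30 network bits, 2 host bits
Binary: 11111111111111111111111111111100
Mask: 255.255.255.252


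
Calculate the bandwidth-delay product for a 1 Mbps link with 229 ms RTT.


BDP = bandwidth * RTT
= 1 Mbps * 229 ms
= 1 * 1e6 * 229 / 1000 bits
= 229000 bits
= 28625 bytes
= 27.9541 KB
BDP = 229000 bits (28625 bytes)


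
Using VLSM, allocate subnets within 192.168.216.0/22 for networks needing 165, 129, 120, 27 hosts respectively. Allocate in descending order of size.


165 hosts -> /24 (254 usable): 192.168.216.0/24
129 hosts -> /24 (254 usable): 192.168.217.0/24
120 hosts -> /25 (126 usable): 192.168.218.0/25
27 hosts -> /27 (30 usable): 192.168.218.128/27
Allocation: 192.168.216.0/24 (165 hosts, 254 usable); 192.168.217.0/24 (129 hosts, 254 usable); 192.168.218.0/25 (120 hosts, 126 usable); 192.168.218.128/27 (27 hosts, 30 usable)


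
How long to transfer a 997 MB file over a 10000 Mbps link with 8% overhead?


Effective throughput = 10000 * (1 - 8/100) = 9200 Mbps
File size in Mb = 997 * 8 = 7976 Mb
Time = 7976 / 9200
Time = 0.867 seconds


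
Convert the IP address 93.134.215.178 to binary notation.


93 = 01011101
134 = 10000110
215 = 11010111
178 = 10110010
Binary: 01011101.10000110.11010111.10110010


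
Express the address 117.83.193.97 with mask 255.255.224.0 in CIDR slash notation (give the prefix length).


Binary: 11111111.11111111.11100000.00000000
Count leading 1s
Prefix: /19


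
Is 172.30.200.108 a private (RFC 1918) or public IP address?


RFC 1918 private ranges:
  10.0.0.0/8 (10.0.0.0 - 10.255.255.255)
  172.16.0.0/12 (172.16.0.0 - 172.31.255.255)
  192.168.0.0/16 (192.168.0.0 - 192.168.255.255)
Private (in 172.16.0.0/12)


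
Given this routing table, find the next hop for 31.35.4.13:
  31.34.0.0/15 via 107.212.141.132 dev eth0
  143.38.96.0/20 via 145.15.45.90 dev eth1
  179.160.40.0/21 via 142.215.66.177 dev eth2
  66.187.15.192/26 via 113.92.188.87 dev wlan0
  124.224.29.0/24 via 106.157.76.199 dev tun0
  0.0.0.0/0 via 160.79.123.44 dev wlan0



Longest prefix match for 31.35.4.13:
  /15 31.34.0.0: MATCH
  /20 143.38.96.0: no
  /21 179.160.40.0: no
  /26 66.187.15.192: no
  /24 124.224.29.0: no
  /0 0.0.0.0: MATCH
Selected: next-hop 107.212.141.132 via eth0 (matched /15)


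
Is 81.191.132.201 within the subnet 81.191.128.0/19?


Subnet network: 81.191.128.0
Test IP AND mask: 81.191.128.0
Yes, 81.191.132.201 is in 81.191.128.0/19


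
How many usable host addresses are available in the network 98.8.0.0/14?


Host bits = 32 - 14 = 18
Total addresses = 2^18 = 262144
Usable = total - 2 (network and broadcast)
Usable hosts: 262142


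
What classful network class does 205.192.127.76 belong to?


First octet: 205
Binary: 11001101
110xxxxx -> Class C (192-223)
Class C, default mask 255.255.255.0 (/24)


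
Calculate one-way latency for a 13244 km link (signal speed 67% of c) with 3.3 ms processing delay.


Speed = 0.67 * 3e5 km/s = 201000 km/s
Propagation delay = 13244 / 201000 = 0.0659 s = 65.8905 ms
Processing delay = 3.3 ms
Total one-way latency = 69.1905 ms


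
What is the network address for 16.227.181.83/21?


IP:   00010000.11100011.10110101.01010011
Mask: 11111111.11111111.11111000.00000000
AND operation:
Net:  00010000.11100011.10110000.00000000
Network: 16.227.176.0/21


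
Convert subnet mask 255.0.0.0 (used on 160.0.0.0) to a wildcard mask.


Subnet mask: 255.0.0.0
Wildcard = 255.255.255.255 - subnet mask
255 - 255 = 0
255 - 0 = 255
255 - 0 = 255
255 - 0 = 255
Wildcard: 0.255.255.255


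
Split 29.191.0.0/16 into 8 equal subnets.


New prefix = 16 + 3 = 19
Each subnet has 8192 addresses
  29.191.0.0/19
  29.191.32.0/19
  29.191.64.0/19
  29.191.96.0/19
  29.191.128.0/19
  29.191.160.0/19
  29.191.192.0/19
  29.191.224.0/19
Subnets: 29.191.0.0/19, 29.191.32.0/19, 29.191.64.0/19, 29.191.96.0/19, 29.191.128.0/19, 29.191.160.0/19, 29.191.192.0/19, 29.191.224.0/19


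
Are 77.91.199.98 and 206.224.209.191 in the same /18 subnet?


Mask: 255.255.192.0
77.91.199.98 AND mask = 77.91.192.0
206.224.209.191 AND mask = 206.224.192.0
No, different subnets (77.91.192.0 vs 206.224.192.0)


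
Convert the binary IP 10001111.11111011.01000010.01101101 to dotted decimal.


10001111 = 143
11111011 = 251
01000010 = 66
01101101 = 109
IP: 143.251.66.109
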